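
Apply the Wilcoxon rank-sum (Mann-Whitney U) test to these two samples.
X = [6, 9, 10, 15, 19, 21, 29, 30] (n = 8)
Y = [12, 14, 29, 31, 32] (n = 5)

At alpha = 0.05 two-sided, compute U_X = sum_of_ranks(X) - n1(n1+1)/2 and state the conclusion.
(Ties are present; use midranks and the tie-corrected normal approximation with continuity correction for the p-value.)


Step 1: Combine and sort all 13 observations; assign midranks.
sorted (value, group): (6,X), (9,X), (10,X), (12,Y), (14,Y), (15,X), (19,X), (21,X), (29,X), (29,Y), (30,X), (31,Y), (32,Y)
ranks: 6->1, 9->2, 10->3, 12->4, 14->5, 15->6, 19->7, 21->8, 29->9.5, 29->9.5, 30->11, 31->12, 32->13
Step 2: Rank sum for X: R1 = 1 + 2 + 3 + 6 + 7 + 8 + 9.5 + 11 = 47.5.
Step 3: U_X = R1 - n1(n1+1)/2 = 47.5 - 8*9/2 = 47.5 - 36 = 11.5.
       U_Y = n1*n2 - U_X = 40 - 11.5 = 28.5.
Step 4: Ties are present, so use the tie-corrected normal approximation (with continuity correction) for the p-value.
Step 5: p-value = 0.240919; compare to alpha = 0.05. fail to reject H0.

U_X = 11.5, p = 0.240919, fail to reject H0 at alpha = 0.05.


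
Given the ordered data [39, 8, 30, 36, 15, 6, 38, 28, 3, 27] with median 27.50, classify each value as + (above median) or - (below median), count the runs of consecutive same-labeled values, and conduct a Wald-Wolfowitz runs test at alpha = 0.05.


Step 1: Compute median = 27.50; label A = above, B = below.
Labels in order: ABAABBAABB  (n_A = 5, n_B = 5)
Step 2: Count runs R = 6.
Step 3: Under H0 (random ordering), E[R] = 2*n_A*n_B/(n_A+n_B) + 1 = 2*5*5/10 + 1 = 6.0000.
        Var[R] = 2*n_A*n_B*(2*n_A*n_B - n_A - n_B) / ((n_A+n_B)^2 * (n_A+n_B-1)) = 2000/900 = 2.2222.
        SD[R] = 1.4907.
Step 4: R = E[R], so z = 0 with no continuity correction.
Step 5: Two-sided p-value via normal approximation = 2*(1 - Phi(|z|)) = 1.000000.
Step 6: alpha = 0.05. fail to reject H0.

R = 6, z = 0.0000, p = 1.000000, fail to reject H0.


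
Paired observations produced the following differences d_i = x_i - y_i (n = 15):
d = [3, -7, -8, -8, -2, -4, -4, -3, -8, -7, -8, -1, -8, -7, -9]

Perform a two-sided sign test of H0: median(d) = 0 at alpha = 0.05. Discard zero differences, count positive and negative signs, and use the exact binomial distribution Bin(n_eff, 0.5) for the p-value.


Step 1: Discard zero differences. Original n = 15; n_eff = number of nonzero differences = 15.
Nonzero differences (with sign): +3, -7, -8, -8, -2, -4, -4, -3, -8, -7, -8, -1, -8, -7, -9
Step 2: Count signs: positive = 1, negative = 14.
Step 3: Under H0: P(positive) = 0.5, so the number of positives S ~ Bin(15, 0.5).
Step 4: Two-sided exact p-value = sum of Bin(15,0.5) probabilities at or below the observed probability = 0.000977.
Step 5: alpha = 0.05. reject H0.

n_eff = 15, pos = 1, neg = 14, p = 0.000977, reject H0.


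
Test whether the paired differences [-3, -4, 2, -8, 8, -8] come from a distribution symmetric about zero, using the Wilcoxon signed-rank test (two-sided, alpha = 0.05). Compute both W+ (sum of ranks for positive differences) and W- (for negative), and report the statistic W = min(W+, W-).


Step 1: Drop any zero differences (none here) and take |d_i|.
|d| = [3, 4, 2, 8, 8, 8]
Step 2: Midrank |d_i| (ties get averaged ranks).
ranks: |3|->2, |4|->3, |2|->1, |8|->5, |8|->5, |8|->5
Step 3: Attach original signs; sum ranks with positive sign and with negative sign.
W+ = 1 + 5 = 6
W- = 2 + 3 + 5 + 5 = 15
(Check: W+ + W- = 21 should equal n(n+1)/2 = 21.)
Step 4: Test statistic W = min(W+, W-) = 6.
Step 5: Ties in |d|, so use the tie-corrected normal approximation.
        E[W] = n(n+1)/4 = 6*7/4 = 10.5.
        Tie groups: |d|=8 (t=3); sum(t^3 - t) = 24.
        Var[W] = n(n+1)(2n+1)/24 - sum(t^3-t)/48 = 546/24 - 24/48 = 22.25.
        z = (W - E[W]) / sqrt(Var[W]) = (6 - 10.5) / 4.7170 = -0.9540.
        Two-sided p = 2*Phi(z) = 0.340085.
Step 6: alpha = 0.05. fail to reject H0.

W+ = 6, W- = 15, W = min = 6, p = 0.340085, fail to reject H0.


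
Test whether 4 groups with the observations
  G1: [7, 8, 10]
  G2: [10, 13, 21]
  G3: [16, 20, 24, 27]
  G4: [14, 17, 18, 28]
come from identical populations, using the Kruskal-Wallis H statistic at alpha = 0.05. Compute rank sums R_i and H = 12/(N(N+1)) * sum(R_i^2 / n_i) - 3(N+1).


Step 1: Combine all N = 14 observations and assign midranks.
sorted (value, group, rank): (7,G1,1), (8,G1,2), (10,G1,3.5), (10,G2,3.5), (13,G2,5), (14,G4,6), (16,G3,7), (17,G4,8), (18,G4,9), (20,G3,10), (21,G2,11), (24,G3,12), (27,G3,13), (28,G4,14)
Step 2: Sum ranks within each group.
R_1 = 6.5 (n_1 = 3)
R_2 = 19.5 (n_2 = 3)
R_3 = 42 (n_3 = 4)
R_4 = 37 (n_4 = 4)
Step 3: H = 12/(N(N+1)) * sum(R_i^2/n_i) - 3(N+1)
     = 12/(14*15) * (6.5^2/3 + 19.5^2/3 + 42^2/4 + 37^2/4) - 3*15
     = 0.057143 * 924.083 - 45
     = 7.804762.
Step 4: Ties present; correction factor C = 1 - 6/(14^3 - 14) = 0.997802. Corrected H = 7.804762 / 0.997802 = 7.821953.
Step 5: Under H0, H ~ chi^2(3); p-value = 0.049838.
Step 6: alpha = 0.05. reject H0.

H = 7.8220, df = 3, p = 0.049838, reject H0.


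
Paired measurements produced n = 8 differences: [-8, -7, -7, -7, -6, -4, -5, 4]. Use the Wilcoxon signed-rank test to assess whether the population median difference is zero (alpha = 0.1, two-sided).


Step 1: Drop any zero differences (none here) and take |d_i|.
|d| = [8, 7, 7, 7, 6, 4, 5, 4]
Step 2: Midrank |d_i| (ties get averaged ranks).
ranks: |8|->8, |7|->6, |7|->6, |7|->6, |6|->4, |4|->1.5, |5|->3, |4|->1.5
Step 3: Attach original signs; sum ranks with positive sign and with negative sign.
W+ = 1.5 = 1.5
W- = 8 + 6 + 6 + 6 + 4 + 1.5 + 3 = 34.5
(Check: W+ + W- = 36 should equal n(n+1)/2 = 36.)
Step 4: Test statistic W = min(W+, W-) = 1.5.
Step 5: Ties in |d|, so use the tie-corrected normal approximation.
        E[W] = n(n+1)/4 = 8*9/4 = 18.
        Tie groups: |d|=4 (t=2), |d|=7 (t=3); sum(t^3 - t) = 30.
        Var[W] = n(n+1)(2n+1)/24 - sum(t^3-t)/48 = 1224/24 - 30/48 = 50.375.
        z = (W - E[W]) / sqrt(Var[W]) = (1.5 - 18) / 7.0975 = -2.3248.
        Two-sided p = 2*Phi(z) = 0.020085.
Step 6: alpha = 0.1. reject H0.

W+ = 1.5, W- = 34.5, W = min = 1.5, p = 0.020085, reject H0.


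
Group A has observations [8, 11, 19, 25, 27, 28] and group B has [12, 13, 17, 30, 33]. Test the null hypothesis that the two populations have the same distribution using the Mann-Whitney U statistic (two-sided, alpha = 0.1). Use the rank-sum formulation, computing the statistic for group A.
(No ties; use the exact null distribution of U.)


Step 1: Combine and sort all 11 observations; assign midranks.
sorted (value, group): (8,X), (11,X), (12,Y), (13,Y), (17,Y), (19,X), (25,X), (27,X), (28,X), (30,Y), (33,Y)
ranks: 8->1, 11->2, 12->3, 13->4, 17->5, 19->6, 25->7, 27->8, 28->9, 30->10, 33->11
Step 2: Rank sum for X: R1 = 1 + 2 + 6 + 7 + 8 + 9 = 33.
Step 3: U_X = R1 - n1(n1+1)/2 = 33 - 6*7/2 = 33 - 21 = 12.
       U_Y = n1*n2 - U_X = 30 - 12 = 18.
Step 4: No ties, so the exact null distribution of U (based on enumerating the C(11,6) = 462 equally likely rank assignments) gives the two-sided p-value.
Step 5: p-value = 0.662338; compare to alpha = 0.1. fail to reject H0.

U_X = 12, p = 0.662338, fail to reject H0 at alpha = 0.1.


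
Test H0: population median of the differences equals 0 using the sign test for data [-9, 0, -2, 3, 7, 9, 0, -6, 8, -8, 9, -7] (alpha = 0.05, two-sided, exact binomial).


Step 1: Discard zero differences. Original n = 12; n_eff = number of nonzero differences = 10.
Nonzero differences (with sign): -9, -2, +3, +7, +9, -6, +8, -8, +9, -7
Step 2: Count signs: positive = 5, negative = 5.
Step 3: Under H0: P(positive) = 0.5, so the number of positives S ~ Bin(10, 0.5).
Step 4: Two-sided exact p-value = sum of Bin(10,0.5) probabilities at or below the observed probability = 1.000000.
Step 5: alpha = 0.05. fail to reject H0.

n_eff = 10, pos = 5, neg = 5, p = 1.000000, fail to reject H0.


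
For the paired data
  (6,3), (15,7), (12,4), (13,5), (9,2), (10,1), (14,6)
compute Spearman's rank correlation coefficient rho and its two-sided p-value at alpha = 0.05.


Step 1: Rank x and y separately (midranks; no ties here).
rank(x): 6->1, 15->7, 12->4, 13->5, 9->2, 10->3, 14->6
rank(y): 3->3, 7->7, 4->4, 5->5, 2->2, 1->1, 6->6
Step 2: d_i = R_x(i) - R_y(i); compute d_i^2.
  (1-3)^2=4, (7-7)^2=0, (4-4)^2=0, (5-5)^2=0, (2-2)^2=0, (3-1)^2=4, (6-6)^2=0
sum(d^2) = 8.
Step 3: rho = 1 - 6*8 / (7*(7^2 - 1)) = 1 - 48/336 = 0.857143.
Step 4: Under H0, t = rho * sqrt((n-2)/(1-rho^2)) = 3.7210 ~ t(5).
Step 5: Two-sided p-value from the t-distribution with 5 df = 0.013697.
Step 6: alpha = 0.05. reject H0.

rho = 0.8571, p = 0.013697, reject H0 at alpha = 0.05.


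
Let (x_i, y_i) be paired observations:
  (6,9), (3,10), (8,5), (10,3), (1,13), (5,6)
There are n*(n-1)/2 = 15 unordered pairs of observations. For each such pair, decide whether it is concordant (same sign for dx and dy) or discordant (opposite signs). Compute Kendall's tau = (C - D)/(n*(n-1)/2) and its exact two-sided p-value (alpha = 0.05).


Step 1: Enumerate the 15 unordered pairs (i,j) with i<j and classify each by sign(x_j-x_i) * sign(y_j-y_i).
  (1,2):dx=-3,dy=+1->D; (1,3):dx=+2,dy=-4->D; (1,4):dx=+4,dy=-6->D; (1,5):dx=-5,dy=+4->D
  (1,6):dx=-1,dy=-3->C; (2,3):dx=+5,dy=-5->D; (2,4):dx=+7,dy=-7->D; (2,5):dx=-2,dy=+3->D
  (2,6):dx=+2,dy=-4->D; (3,4):dx=+2,dy=-2->D; (3,5):dx=-7,dy=+8->D; (3,6):dx=-3,dy=+1->D
  (4,5):dx=-9,dy=+10->D; (4,6):dx=-5,dy=+3->D; (5,6):dx=+4,dy=-7->D
Step 2: C = 1, D = 14, total pairs = 15.
Step 3: tau = (C - D)/(n(n-1)/2) = (1 - 14)/15 = -0.866667.
Step 4: Exact two-sided p-value (enumerate n! = 720 permutations of y under H0): p = 0.016667.
Step 5: alpha = 0.05. reject H0.

tau_b = -0.8667 (C=1, D=14), p = 0.016667, reject H0.


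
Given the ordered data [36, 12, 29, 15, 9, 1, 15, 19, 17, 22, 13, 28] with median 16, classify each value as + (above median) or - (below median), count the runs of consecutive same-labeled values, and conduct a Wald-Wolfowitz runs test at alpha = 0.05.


Step 1: Compute median = 16; label A = above, B = below.
Labels in order: ABABBBBAAABA  (n_A = 6, n_B = 6)
Step 2: Count runs R = 7.
Step 3: Under H0 (random ordering), E[R] = 2*n_A*n_B/(n_A+n_B) + 1 = 2*6*6/12 + 1 = 7.0000.
        Var[R] = 2*n_A*n_B*(2*n_A*n_B - n_A - n_B) / ((n_A+n_B)^2 * (n_A+n_B-1)) = 4320/1584 = 2.7273.
        SD[R] = 1.6514.
Step 4: R = E[R], so z = 0 with no continuity correction.
Step 5: Two-sided p-value via normal approximation = 2*(1 - Phi(|z|)) = 1.000000.
Step 6: alpha = 0.05. fail to reject H0.

R = 7, z = 0.0000, p = 1.000000, fail to reject H0.


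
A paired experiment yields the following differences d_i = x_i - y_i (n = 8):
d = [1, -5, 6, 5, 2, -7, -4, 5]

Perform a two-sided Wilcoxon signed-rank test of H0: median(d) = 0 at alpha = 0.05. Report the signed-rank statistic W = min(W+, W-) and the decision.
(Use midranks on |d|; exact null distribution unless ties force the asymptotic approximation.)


Step 1: Drop any zero differences (none here) and take |d_i|.
|d| = [1, 5, 6, 5, 2, 7, 4, 5]
Step 2: Midrank |d_i| (ties get averaged ranks).
ranks: |1|->1, |5|->5, |6|->7, |5|->5, |2|->2, |7|->8, |4|->3, |5|->5
Step 3: Attach original signs; sum ranks with positive sign and with negative sign.
W+ = 1 + 7 + 5 + 2 + 5 = 20
W- = 5 + 8 + 3 = 16
(Check: W+ + W- = 36 should equal n(n+1)/2 = 36.)
Step 4: Test statistic W = min(W+, W-) = 16.
Step 5: Ties in |d|, so use the tie-corrected normal approximation.
        E[W] = n(n+1)/4 = 8*9/4 = 18.
        Tie groups: |d|=5 (t=3); sum(t^3 - t) = 24.
        Var[W] = n(n+1)(2n+1)/24 - sum(t^3-t)/48 = 1224/24 - 24/48 = 50.5.
        z = (W - E[W]) / sqrt(Var[W]) = (16 - 18) / 7.1063 = -0.2814.
        Two-sided p = 2*Phi(z) = 0.778374.
Step 6: alpha = 0.05. fail to reject H0.

W+ = 20, W- = 16, W = min = 16, p = 0.778374, fail to reject H0.


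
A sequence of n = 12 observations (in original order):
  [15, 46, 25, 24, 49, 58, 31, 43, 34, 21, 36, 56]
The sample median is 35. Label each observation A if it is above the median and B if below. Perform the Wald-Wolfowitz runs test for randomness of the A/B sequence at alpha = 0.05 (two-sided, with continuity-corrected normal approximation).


Step 1: Compute median = 35; label A = above, B = below.
Labels in order: BABBAABABBAA  (n_A = 6, n_B = 6)
Step 2: Count runs R = 8.
Step 3: Under H0 (random ordering), E[R] = 2*n_A*n_B/(n_A+n_B) + 1 = 2*6*6/12 + 1 = 7.0000.
        Var[R] = 2*n_A*n_B*(2*n_A*n_B - n_A - n_B) / ((n_A+n_B)^2 * (n_A+n_B-1)) = 4320/1584 = 2.7273.
        SD[R] = 1.6514.
Step 4: Continuity-corrected z = (R - 0.5 - E[R]) / SD[R] = (8 - 0.5 - 7.0000) / 1.6514 = 0.3028.
Step 5: Two-sided p-value via normal approximation = 2*(1 - Phi(|z|)) = 0.762069.
Step 6: alpha = 0.05. fail to reject H0.

R = 8, z = 0.3028, p = 0.762069, fail to reject H0.


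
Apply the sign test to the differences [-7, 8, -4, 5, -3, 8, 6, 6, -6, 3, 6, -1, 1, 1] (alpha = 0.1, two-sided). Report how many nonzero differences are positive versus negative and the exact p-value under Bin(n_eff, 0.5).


Step 1: Discard zero differences. Original n = 14; n_eff = number of nonzero differences = 14.
Nonzero differences (with sign): -7, +8, -4, +5, -3, +8, +6, +6, -6, +3, +6, -1, +1, +1
Step 2: Count signs: positive = 9, negative = 5.
Step 3: Under H0: P(positive) = 0.5, so the number of positives S ~ Bin(14, 0.5).
Step 4: Two-sided exact p-value = sum of Bin(14,0.5) probabilities at or below the observed probability = 0.423950.
Step 5: alpha = 0.1. fail to reject H0.

n_eff = 14, pos = 9, neg = 5, p = 0.423950, fail to reject H0.


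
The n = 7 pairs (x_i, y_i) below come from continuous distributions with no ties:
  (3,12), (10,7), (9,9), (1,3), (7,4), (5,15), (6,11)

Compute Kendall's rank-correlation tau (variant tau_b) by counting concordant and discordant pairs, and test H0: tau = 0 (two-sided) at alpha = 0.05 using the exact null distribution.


Step 1: Enumerate the 21 unordered pairs (i,j) with i<j and classify each by sign(x_j-x_i) * sign(y_j-y_i).
  (1,2):dx=+7,dy=-5->D; (1,3):dx=+6,dy=-3->D; (1,4):dx=-2,dy=-9->C; (1,5):dx=+4,dy=-8->D
  (1,6):dx=+2,dy=+3->C; (1,7):dx=+3,dy=-1->D; (2,3):dx=-1,dy=+2->D; (2,4):dx=-9,dy=-4->C
  (2,5):dx=-3,dy=-3->C; (2,6):dx=-5,dy=+8->D; (2,7):dx=-4,dy=+4->D; (3,4):dx=-8,dy=-6->C
  (3,5):dx=-2,dy=-5->C; (3,6):dx=-4,dy=+6->D; (3,7):dx=-3,dy=+2->D; (4,5):dx=+6,dy=+1->C
  (4,6):dx=+4,dy=+12->C; (4,7):dx=+5,dy=+8->C; (5,6):dx=-2,dy=+11->D; (5,7):dx=-1,dy=+7->D
  (6,7):dx=+1,dy=-4->D
Step 2: C = 9, D = 12, total pairs = 21.
Step 3: tau = (C - D)/(n(n-1)/2) = (9 - 12)/21 = -0.142857.
Step 4: Exact two-sided p-value (enumerate n! = 5040 permutations of y under H0): p = 0.772619.
Step 5: alpha = 0.05. fail to reject H0.

tau_b = -0.1429 (C=9, D=12), p = 0.772619, fail to reject H0.


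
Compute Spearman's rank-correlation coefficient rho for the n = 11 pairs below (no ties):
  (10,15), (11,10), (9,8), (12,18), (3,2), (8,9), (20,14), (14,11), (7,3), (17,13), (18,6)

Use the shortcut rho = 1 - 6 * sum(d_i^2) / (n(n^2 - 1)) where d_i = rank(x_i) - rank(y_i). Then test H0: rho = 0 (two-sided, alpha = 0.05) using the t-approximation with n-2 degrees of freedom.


Step 1: Rank x and y separately (midranks; no ties here).
rank(x): 10->5, 11->6, 9->4, 12->7, 3->1, 8->3, 20->11, 14->8, 7->2, 17->9, 18->10
rank(y): 15->10, 10->6, 8->4, 18->11, 2->1, 9->5, 14->9, 11->7, 3->2, 13->8, 6->3
Step 2: d_i = R_x(i) - R_y(i); compute d_i^2.
  (5-10)^2=25, (6-6)^2=0, (4-4)^2=0, (7-11)^2=16, (1-1)^2=0, (3-5)^2=4, (11-9)^2=4, (8-7)^2=1, (2-2)^2=0, (9-8)^2=1, (10-3)^2=49
sum(d^2) = 100.
Step 3: rho = 1 - 6*100 / (11*(11^2 - 1)) = 1 - 600/1320 = 0.545455.
Step 4: Under H0, t = rho * sqrt((n-2)/(1-rho^2)) = 1.9524 ~ t(9).
Step 5: Two-sided p-value from the t-distribution with 9 df = 0.082651.
Step 6: alpha = 0.05. fail to reject H0.

rho = 0.5455, p = 0.082651, fail to reject H0 at alpha = 0.05.


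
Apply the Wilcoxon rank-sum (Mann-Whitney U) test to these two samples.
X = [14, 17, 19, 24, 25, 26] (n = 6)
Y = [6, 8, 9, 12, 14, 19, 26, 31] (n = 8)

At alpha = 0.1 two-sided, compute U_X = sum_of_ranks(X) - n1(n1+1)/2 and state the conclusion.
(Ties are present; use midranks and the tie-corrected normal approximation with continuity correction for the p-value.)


Step 1: Combine and sort all 14 observations; assign midranks.
sorted (value, group): (6,Y), (8,Y), (9,Y), (12,Y), (14,X), (14,Y), (17,X), (19,X), (19,Y), (24,X), (25,X), (26,X), (26,Y), (31,Y)
ranks: 6->1, 8->2, 9->3, 12->4, 14->5.5, 14->5.5, 17->7, 19->8.5, 19->8.5, 24->10, 25->11, 26->12.5, 26->12.5, 31->14
Step 2: Rank sum for X: R1 = 5.5 + 7 + 8.5 + 10 + 11 + 12.5 = 54.5.
Step 3: U_X = R1 - n1(n1+1)/2 = 54.5 - 6*7/2 = 54.5 - 21 = 33.5.
       U_Y = n1*n2 - U_X = 48 - 33.5 = 14.5.
Step 4: Ties are present, so use the tie-corrected normal approximation (with continuity correction) for the p-value.
Step 5: p-value = 0.243718; compare to alpha = 0.1. fail to reject H0.

U_X = 33.5, p = 0.243718, fail to reject H0 at alpha = 0.1.


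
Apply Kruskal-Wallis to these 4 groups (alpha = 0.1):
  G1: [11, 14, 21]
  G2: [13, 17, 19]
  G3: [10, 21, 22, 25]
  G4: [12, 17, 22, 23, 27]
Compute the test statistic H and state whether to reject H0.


Step 1: Combine all N = 15 observations and assign midranks.
sorted (value, group, rank): (10,G3,1), (11,G1,2), (12,G4,3), (13,G2,4), (14,G1,5), (17,G2,6.5), (17,G4,6.5), (19,G2,8), (21,G1,9.5), (21,G3,9.5), (22,G3,11.5), (22,G4,11.5), (23,G4,13), (25,G3,14), (27,G4,15)
Step 2: Sum ranks within each group.
R_1 = 16.5 (n_1 = 3)
R_2 = 18.5 (n_2 = 3)
R_3 = 36 (n_3 = 4)
R_4 = 49 (n_4 = 5)
Step 3: H = 12/(N(N+1)) * sum(R_i^2/n_i) - 3(N+1)
     = 12/(15*16) * (16.5^2/3 + 18.5^2/3 + 36^2/4 + 49^2/5) - 3*16
     = 0.050000 * 1009.03 - 48
     = 2.451667.
Step 4: Ties present; correction factor C = 1 - 18/(15^3 - 15) = 0.994643. Corrected H = 2.451667 / 0.994643 = 2.464871.
Step 5: Under H0, H ~ chi^2(3); p-value = 0.481673.
Step 6: alpha = 0.1. fail to reject H0.

H = 2.4649, df = 3, p = 0.481673, fail to reject H0.


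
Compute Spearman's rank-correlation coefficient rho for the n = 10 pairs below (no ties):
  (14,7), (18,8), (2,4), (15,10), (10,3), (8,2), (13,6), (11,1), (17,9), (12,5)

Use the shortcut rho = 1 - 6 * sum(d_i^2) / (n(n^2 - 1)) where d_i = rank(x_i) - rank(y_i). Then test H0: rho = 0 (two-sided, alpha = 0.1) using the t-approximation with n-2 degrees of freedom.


Step 1: Rank x and y separately (midranks; no ties here).
rank(x): 14->7, 18->10, 2->1, 15->8, 10->3, 8->2, 13->6, 11->4, 17->9, 12->5
rank(y): 7->7, 8->8, 4->4, 10->10, 3->3, 2->2, 6->6, 1->1, 9->9, 5->5
Step 2: d_i = R_x(i) - R_y(i); compute d_i^2.
  (7-7)^2=0, (10-8)^2=4, (1-4)^2=9, (8-10)^2=4, (3-3)^2=0, (2-2)^2=0, (6-6)^2=0, (4-1)^2=9, (9-9)^2=0, (5-5)^2=0
sum(d^2) = 26.
Step 3: rho = 1 - 6*26 / (10*(10^2 - 1)) = 1 - 156/990 = 0.842424.
Step 4: Under H0, t = rho * sqrt((n-2)/(1-rho^2)) = 4.4222 ~ t(8).
Step 5: Two-sided p-value from the t-distribution with 8 df = 0.002220.
Step 6: alpha = 0.1. reject H0.

rho = 0.8424, p = 0.002220, reject H0 at alpha = 0.1.


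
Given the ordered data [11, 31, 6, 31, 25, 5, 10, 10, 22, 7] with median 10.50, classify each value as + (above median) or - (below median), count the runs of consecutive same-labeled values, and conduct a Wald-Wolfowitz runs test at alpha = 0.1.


Step 1: Compute median = 10.50; label A = above, B = below.
Labels in order: AABAABBBAB  (n_A = 5, n_B = 5)
Step 2: Count runs R = 6.
Step 3: Under H0 (random ordering), E[R] = 2*n_A*n_B/(n_A+n_B) + 1 = 2*5*5/10 + 1 = 6.0000.
        Var[R] = 2*n_A*n_B*(2*n_A*n_B - n_A - n_B) / ((n_A+n_B)^2 * (n_A+n_B-1)) = 2000/900 = 2.2222.
        SD[R] = 1.4907.
Step 4: R = E[R], so z = 0 with no continuity correction.
Step 5: Two-sided p-value via normal approximation = 2*(1 - Phi(|z|)) = 1.000000.
Step 6: alpha = 0.1. fail to reject H0.

R = 6, z = 0.0000, p = 1.000000, fail to reject H0.


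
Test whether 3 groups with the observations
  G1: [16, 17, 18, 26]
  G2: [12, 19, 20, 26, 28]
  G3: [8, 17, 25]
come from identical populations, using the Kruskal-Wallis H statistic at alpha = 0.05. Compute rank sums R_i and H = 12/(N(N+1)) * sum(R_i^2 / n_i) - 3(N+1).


Step 1: Combine all N = 12 observations and assign midranks.
sorted (value, group, rank): (8,G3,1), (12,G2,2), (16,G1,3), (17,G1,4.5), (17,G3,4.5), (18,G1,6), (19,G2,7), (20,G2,8), (25,G3,9), (26,G1,10.5), (26,G2,10.5), (28,G2,12)
Step 2: Sum ranks within each group.
R_1 = 24 (n_1 = 4)
R_2 = 39.5 (n_2 = 5)
R_3 = 14.5 (n_3 = 3)
Step 3: H = 12/(N(N+1)) * sum(R_i^2/n_i) - 3(N+1)
     = 12/(12*13) * (24^2/4 + 39.5^2/5 + 14.5^2/3) - 3*13
     = 0.076923 * 526.133 - 39
     = 1.471795.
Step 4: Ties present; correction factor C = 1 - 12/(12^3 - 12) = 0.993007. Corrected H = 1.471795 / 0.993007 = 1.482160.
Step 5: Under H0, H ~ chi^2(2); p-value = 0.476599.
Step 6: alpha = 0.05. fail to reject H0.

H = 1.4822, df = 2, p = 0.476599, fail to reject H0.


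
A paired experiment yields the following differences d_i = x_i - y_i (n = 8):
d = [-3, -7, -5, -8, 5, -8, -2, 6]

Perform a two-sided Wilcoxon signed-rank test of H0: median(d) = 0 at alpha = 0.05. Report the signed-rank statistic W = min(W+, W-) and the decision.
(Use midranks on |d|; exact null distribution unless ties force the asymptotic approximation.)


Step 1: Drop any zero differences (none here) and take |d_i|.
|d| = [3, 7, 5, 8, 5, 8, 2, 6]
Step 2: Midrank |d_i| (ties get averaged ranks).
ranks: |3|->2, |7|->6, |5|->3.5, |8|->7.5, |5|->3.5, |8|->7.5, |2|->1, |6|->5
Step 3: Attach original signs; sum ranks with positive sign and with negative sign.
W+ = 3.5 + 5 = 8.5
W- = 2 + 6 + 3.5 + 7.5 + 7.5 + 1 = 27.5
(Check: W+ + W- = 36 should equal n(n+1)/2 = 36.)
Step 4: Test statistic W = min(W+, W-) = 8.5.
Step 5: Ties in |d|, so use the tie-corrected normal approximation.
        E[W] = n(n+1)/4 = 8*9/4 = 18.
        Tie groups: |d|=5 (t=2), |d|=8 (t=2); sum(t^3 - t) = 12.
        Var[W] = n(n+1)(2n+1)/24 - sum(t^3-t)/48 = 1224/24 - 12/48 = 50.75.
        z = (W - E[W]) / sqrt(Var[W]) = (8.5 - 18) / 7.1239 = -1.3335.
        Two-sided p = 2*Phi(z) = 0.182355.
Step 6: alpha = 0.05. fail to reject H0.

W+ = 8.5, W- = 27.5, W = min = 8.5, p = 0.182355, fail to reject H0.


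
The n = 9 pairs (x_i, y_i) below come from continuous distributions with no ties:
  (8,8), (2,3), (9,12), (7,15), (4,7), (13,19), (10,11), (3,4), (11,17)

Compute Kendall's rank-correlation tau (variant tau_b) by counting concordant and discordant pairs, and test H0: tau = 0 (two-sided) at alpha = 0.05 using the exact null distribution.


Step 1: Enumerate the 36 unordered pairs (i,j) with i<j and classify each by sign(x_j-x_i) * sign(y_j-y_i).
  (1,2):dx=-6,dy=-5->C; (1,3):dx=+1,dy=+4->C; (1,4):dx=-1,dy=+7->D; (1,5):dx=-4,dy=-1->C
  (1,6):dx=+5,dy=+11->C; (1,7):dx=+2,dy=+3->C; (1,8):dx=-5,dy=-4->C; (1,9):dx=+3,dy=+9->C
  (2,3):dx=+7,dy=+9->C; (2,4):dx=+5,dy=+12->C; (2,5):dx=+2,dy=+4->C; (2,6):dx=+11,dy=+16->C
  (2,7):dx=+8,dy=+8->C; (2,8):dx=+1,dy=+1->C; (2,9):dx=+9,dy=+14->C; (3,4):dx=-2,dy=+3->D
  (3,5):dx=-5,dy=-5->C; (3,6):dx=+4,dy=+7->C; (3,7):dx=+1,dy=-1->D; (3,8):dx=-6,dy=-8->C
  (3,9):dx=+2,dy=+5->C; (4,5):dx=-3,dy=-8->C; (4,6):dx=+6,dy=+4->C; (4,7):dx=+3,dy=-4->D
  (4,8):dx=-4,dy=-11->C; (4,9):dx=+4,dy=+2->C; (5,6):dx=+9,dy=+12->C; (5,7):dx=+6,dy=+4->C
  (5,8):dx=-1,dy=-3->C; (5,9):dx=+7,dy=+10->C; (6,7):dx=-3,dy=-8->C; (6,8):dx=-10,dy=-15->C
  (6,9):dx=-2,dy=-2->C; (7,8):dx=-7,dy=-7->C; (7,9):dx=+1,dy=+6->C; (8,9):dx=+8,dy=+13->C
Step 2: C = 32, D = 4, total pairs = 36.
Step 3: tau = (C - D)/(n(n-1)/2) = (32 - 4)/36 = 0.777778.
Step 4: Exact two-sided p-value (enumerate n! = 362880 permutations of y under H0): p = 0.002425.
Step 5: alpha = 0.05. reject H0.

tau_b = 0.7778 (C=32, D=4), p = 0.002425, reject H0.


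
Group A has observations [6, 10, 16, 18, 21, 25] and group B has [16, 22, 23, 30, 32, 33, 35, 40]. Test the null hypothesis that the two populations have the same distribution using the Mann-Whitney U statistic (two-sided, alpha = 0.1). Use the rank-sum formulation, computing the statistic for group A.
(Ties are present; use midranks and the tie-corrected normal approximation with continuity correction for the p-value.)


Step 1: Combine and sort all 14 observations; assign midranks.
sorted (value, group): (6,X), (10,X), (16,X), (16,Y), (18,X), (21,X), (22,Y), (23,Y), (25,X), (30,Y), (32,Y), (33,Y), (35,Y), (40,Y)
ranks: 6->1, 10->2, 16->3.5, 16->3.5, 18->5, 21->6, 22->7, 23->8, 25->9, 30->10, 32->11, 33->12, 35->13, 40->14
Step 2: Rank sum for X: R1 = 1 + 2 + 3.5 + 5 + 6 + 9 = 26.5.
Step 3: U_X = R1 - n1(n1+1)/2 = 26.5 - 6*7/2 = 26.5 - 21 = 5.5.
       U_Y = n1*n2 - U_X = 48 - 5.5 = 42.5.
Step 4: Ties are present, so use the tie-corrected normal approximation (with continuity correction) for the p-value.
Step 5: p-value = 0.020000; compare to alpha = 0.1. reject H0.

U_X = 5.5, p = 0.020000, reject H0 at alpha = 0.1.


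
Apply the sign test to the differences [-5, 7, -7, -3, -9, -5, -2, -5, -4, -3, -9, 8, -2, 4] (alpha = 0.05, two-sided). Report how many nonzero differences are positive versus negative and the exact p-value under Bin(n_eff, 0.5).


Step 1: Discard zero differences. Original n = 14; n_eff = number of nonzero differences = 14.
Nonzero differences (with sign): -5, +7, -7, -3, -9, -5, -2, -5, -4, -3, -9, +8, -2, +4
Step 2: Count signs: positive = 3, negative = 11.
Step 3: Under H0: P(positive) = 0.5, so the number of positives S ~ Bin(14, 0.5).
Step 4: Two-sided exact p-value = sum of Bin(14,0.5) probabilities at or below the observed probability = 0.057373.
Step 5: alpha = 0.05. fail to reject H0.

n_eff = 14, pos = 3, neg = 11, p = 0.057373, fail to reject H0.


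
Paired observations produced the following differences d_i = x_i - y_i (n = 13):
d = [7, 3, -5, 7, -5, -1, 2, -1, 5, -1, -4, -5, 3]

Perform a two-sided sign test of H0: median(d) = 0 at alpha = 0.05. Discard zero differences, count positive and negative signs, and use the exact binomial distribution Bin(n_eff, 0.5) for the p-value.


Step 1: Discard zero differences. Original n = 13; n_eff = number of nonzero differences = 13.
Nonzero differences (with sign): +7, +3, -5, +7, -5, -1, +2, -1, +5, -1, -4, -5, +3
Step 2: Count signs: positive = 6, negative = 7.
Step 3: Under H0: P(positive) = 0.5, so the number of positives S ~ Bin(13, 0.5).
Step 4: Two-sided exact p-value = sum of Bin(13,0.5) probabilities at or below the observed probability = 1.000000.
Step 5: alpha = 0.05. fail to reject H0.

n_eff = 13, pos = 6, neg = 7, p = 1.000000, fail to reject H0.


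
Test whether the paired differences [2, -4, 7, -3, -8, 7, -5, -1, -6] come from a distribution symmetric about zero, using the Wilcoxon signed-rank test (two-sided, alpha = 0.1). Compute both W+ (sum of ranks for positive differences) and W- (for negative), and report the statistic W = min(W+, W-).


Step 1: Drop any zero differences (none here) and take |d_i|.
|d| = [2, 4, 7, 3, 8, 7, 5, 1, 6]
Step 2: Midrank |d_i| (ties get averaged ranks).
ranks: |2|->2, |4|->4, |7|->7.5, |3|->3, |8|->9, |7|->7.5, |5|->5, |1|->1, |6|->6
Step 3: Attach original signs; sum ranks with positive sign and with negative sign.
W+ = 2 + 7.5 + 7.5 = 17
W- = 4 + 3 + 9 + 5 + 1 + 6 = 28
(Check: W+ + W- = 45 should equal n(n+1)/2 = 45.)
Step 4: Test statistic W = min(W+, W-) = 17.
Step 5: Ties in |d|, so use the tie-corrected normal approximation.
        E[W] = n(n+1)/4 = 9*10/4 = 22.5.
        Tie groups: |d|=7 (t=2); sum(t^3 - t) = 6.
        Var[W] = n(n+1)(2n+1)/24 - sum(t^3-t)/48 = 1710/24 - 6/48 = 71.125.
        z = (W - E[W]) / sqrt(Var[W]) = (17 - 22.5) / 8.4336 = -0.6522.
        Two-sided p = 2*Phi(z) = 0.514300.
Step 6: alpha = 0.1. fail to reject H0.

W+ = 17, W- = 28, W = min = 17, p = 0.514300, fail to reject H0.


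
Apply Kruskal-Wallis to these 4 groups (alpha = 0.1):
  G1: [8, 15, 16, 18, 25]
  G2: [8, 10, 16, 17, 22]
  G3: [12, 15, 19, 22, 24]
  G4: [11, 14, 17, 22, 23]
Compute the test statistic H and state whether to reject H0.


Step 1: Combine all N = 20 observations and assign midranks.
sorted (value, group, rank): (8,G1,1.5), (8,G2,1.5), (10,G2,3), (11,G4,4), (12,G3,5), (14,G4,6), (15,G1,7.5), (15,G3,7.5), (16,G1,9.5), (16,G2,9.5), (17,G2,11.5), (17,G4,11.5), (18,G1,13), (19,G3,14), (22,G2,16), (22,G3,16), (22,G4,16), (23,G4,18), (24,G3,19), (25,G1,20)
Step 2: Sum ranks within each group.
R_1 = 51.5 (n_1 = 5)
R_2 = 41.5 (n_2 = 5)
R_3 = 61.5 (n_3 = 5)
R_4 = 55.5 (n_4 = 5)
Step 3: H = 12/(N(N+1)) * sum(R_i^2/n_i) - 3(N+1)
     = 12/(20*21) * (51.5^2/5 + 41.5^2/5 + 61.5^2/5 + 55.5^2/5) - 3*21
     = 0.028571 * 2247.4 - 63
     = 1.211429.
Step 4: Ties present; correction factor C = 1 - 48/(20^3 - 20) = 0.993985. Corrected H = 1.211429 / 0.993985 = 1.218759.
Step 5: Under H0, H ~ chi^2(3); p-value = 0.748509.
Step 6: alpha = 0.1. fail to reject H0.

H = 1.2188, df = 3, p = 0.748509, fail to reject H0.


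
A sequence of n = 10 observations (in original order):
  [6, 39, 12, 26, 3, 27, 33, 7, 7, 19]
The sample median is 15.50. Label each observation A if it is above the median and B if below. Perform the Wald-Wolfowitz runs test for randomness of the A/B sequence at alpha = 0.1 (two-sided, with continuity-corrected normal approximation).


Step 1: Compute median = 15.50; label A = above, B = below.
Labels in order: BABABAABBA  (n_A = 5, n_B = 5)
Step 2: Count runs R = 8.
Step 3: Under H0 (random ordering), E[R] = 2*n_A*n_B/(n_A+n_B) + 1 = 2*5*5/10 + 1 = 6.0000.
        Var[R] = 2*n_A*n_B*(2*n_A*n_B - n_A - n_B) / ((n_A+n_B)^2 * (n_A+n_B-1)) = 2000/900 = 2.2222.
        SD[R] = 1.4907.
Step 4: Continuity-corrected z = (R - 0.5 - E[R]) / SD[R] = (8 - 0.5 - 6.0000) / 1.4907 = 1.0062.
Step 5: Two-sided p-value via normal approximation = 2*(1 - Phi(|z|)) = 0.314305.
Step 6: alpha = 0.1. fail to reject H0.

R = 8, z = 1.0062, p = 0.314305, fail to reject H0.


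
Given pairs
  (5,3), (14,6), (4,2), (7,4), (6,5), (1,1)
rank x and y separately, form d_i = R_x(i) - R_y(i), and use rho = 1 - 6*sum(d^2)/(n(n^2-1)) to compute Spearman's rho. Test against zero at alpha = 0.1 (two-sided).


Step 1: Rank x and y separately (midranks; no ties here).
rank(x): 5->3, 14->6, 4->2, 7->5, 6->4, 1->1
rank(y): 3->3, 6->6, 2->2, 4->4, 5->5, 1->1
Step 2: d_i = R_x(i) - R_y(i); compute d_i^2.
  (3-3)^2=0, (6-6)^2=0, (2-2)^2=0, (5-4)^2=1, (4-5)^2=1, (1-1)^2=0
sum(d^2) = 2.
Step 3: rho = 1 - 6*2 / (6*(6^2 - 1)) = 1 - 12/210 = 0.942857.
Step 4: Under H0, t = rho * sqrt((n-2)/(1-rho^2)) = 5.6595 ~ t(4).
Step 5: Two-sided p-value from the t-distribution with 4 df = 0.004805.
Step 6: alpha = 0.1. reject H0.

rho = 0.9429, p = 0.004805, reject H0 at alpha = 0.1.


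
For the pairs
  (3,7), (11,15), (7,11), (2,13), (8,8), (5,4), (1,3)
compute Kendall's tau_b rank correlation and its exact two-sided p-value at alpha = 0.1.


Step 1: Enumerate the 21 unordered pairs (i,j) with i<j and classify each by sign(x_j-x_i) * sign(y_j-y_i).
  (1,2):dx=+8,dy=+8->C; (1,3):dx=+4,dy=+4->C; (1,4):dx=-1,dy=+6->D; (1,5):dx=+5,dy=+1->C
  (1,6):dx=+2,dy=-3->D; (1,7):dx=-2,dy=-4->C; (2,3):dx=-4,dy=-4->C; (2,4):dx=-9,dy=-2->C
  (2,5):dx=-3,dy=-7->C; (2,6):dx=-6,dy=-11->C; (2,7):dx=-10,dy=-12->C; (3,4):dx=-5,dy=+2->D
  (3,5):dx=+1,dy=-3->D; (3,6):dx=-2,dy=-7->C; (3,7):dx=-6,dy=-8->C; (4,5):dx=+6,dy=-5->D
  (4,6):dx=+3,dy=-9->D; (4,7):dx=-1,dy=-10->C; (5,6):dx=-3,dy=-4->C; (5,7):dx=-7,dy=-5->C
  (6,7):dx=-4,dy=-1->C
Step 2: C = 15, D = 6, total pairs = 21.
Step 3: tau = (C - D)/(n(n-1)/2) = (15 - 6)/21 = 0.428571.
Step 4: Exact two-sided p-value (enumerate n! = 5040 permutations of y under H0): p = 0.238889.
Step 5: alpha = 0.1. fail to reject H0.

tau_b = 0.4286 (C=15, D=6), p = 0.238889, fail to reject H0.


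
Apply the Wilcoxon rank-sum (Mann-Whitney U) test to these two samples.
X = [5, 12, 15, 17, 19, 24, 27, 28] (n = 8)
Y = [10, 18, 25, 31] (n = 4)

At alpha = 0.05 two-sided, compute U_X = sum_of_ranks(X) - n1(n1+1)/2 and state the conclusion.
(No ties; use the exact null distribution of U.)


Step 1: Combine and sort all 12 observations; assign midranks.
sorted (value, group): (5,X), (10,Y), (12,X), (15,X), (17,X), (18,Y), (19,X), (24,X), (25,Y), (27,X), (28,X), (31,Y)
ranks: 5->1, 10->2, 12->3, 15->4, 17->5, 18->6, 19->7, 24->8, 25->9, 27->10, 28->11, 31->12
Step 2: Rank sum for X: R1 = 1 + 3 + 4 + 5 + 7 + 8 + 10 + 11 = 49.
Step 3: U_X = R1 - n1(n1+1)/2 = 49 - 8*9/2 = 49 - 36 = 13.
       U_Y = n1*n2 - U_X = 32 - 13 = 19.
Step 4: No ties, so the exact null distribution of U (based on enumerating the C(12,8) = 495 equally likely rank assignments) gives the two-sided p-value.
Step 5: p-value = 0.682828; compare to alpha = 0.05. fail to reject H0.

U_X = 13, p = 0.682828, fail to reject H0 at alpha = 0.05.


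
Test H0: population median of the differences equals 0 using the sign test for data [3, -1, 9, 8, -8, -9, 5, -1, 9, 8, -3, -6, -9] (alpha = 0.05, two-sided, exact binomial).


Step 1: Discard zero differences. Original n = 13; n_eff = number of nonzero differences = 13.
Nonzero differences (with sign): +3, -1, +9, +8, -8, -9, +5, -1, +9, +8, -3, -6, -9
Step 2: Count signs: positive = 6, negative = 7.
Step 3: Under H0: P(positive) = 0.5, so the number of positives S ~ Bin(13, 0.5).
Step 4: Two-sided exact p-value = sum of Bin(13,0.5) probabilities at or below the observed probability = 1.000000.
Step 5: alpha = 0.05. fail to reject H0.

n_eff = 13, pos = 6, neg = 7, p = 1.000000, fail to reject H0.


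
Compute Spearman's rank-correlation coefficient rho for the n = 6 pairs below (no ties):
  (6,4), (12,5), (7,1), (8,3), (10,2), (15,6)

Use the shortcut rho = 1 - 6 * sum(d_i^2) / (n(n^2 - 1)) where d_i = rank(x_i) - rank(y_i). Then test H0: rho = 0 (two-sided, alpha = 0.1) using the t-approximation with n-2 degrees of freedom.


Step 1: Rank x and y separately (midranks; no ties here).
rank(x): 6->1, 12->5, 7->2, 8->3, 10->4, 15->6
rank(y): 4->4, 5->5, 1->1, 3->3, 2->2, 6->6
Step 2: d_i = R_x(i) - R_y(i); compute d_i^2.
  (1-4)^2=9, (5-5)^2=0, (2-1)^2=1, (3-3)^2=0, (4-2)^2=4, (6-6)^2=0
sum(d^2) = 14.
Step 3: rho = 1 - 6*14 / (6*(6^2 - 1)) = 1 - 84/210 = 0.600000.
Step 4: Under H0, t = rho * sqrt((n-2)/(1-rho^2)) = 1.5000 ~ t(4).
Step 5: Two-sided p-value from the t-distribution with 4 df = 0.208000.
Step 6: alpha = 0.1. fail to reject H0.

rho = 0.6000, p = 0.208000, fail to reject H0 at alpha = 0.1.


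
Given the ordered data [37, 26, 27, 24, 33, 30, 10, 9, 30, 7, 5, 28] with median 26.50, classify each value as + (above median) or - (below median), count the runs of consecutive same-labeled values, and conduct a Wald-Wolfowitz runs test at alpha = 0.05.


Step 1: Compute median = 26.50; label A = above, B = below.
Labels in order: ABABAABBABBA  (n_A = 6, n_B = 6)
Step 2: Count runs R = 9.
Step 3: Under H0 (random ordering), E[R] = 2*n_A*n_B/(n_A+n_B) + 1 = 2*6*6/12 + 1 = 7.0000.
        Var[R] = 2*n_A*n_B*(2*n_A*n_B - n_A - n_B) / ((n_A+n_B)^2 * (n_A+n_B-1)) = 4320/1584 = 2.7273.
        SD[R] = 1.6514.
Step 4: Continuity-corrected z = (R - 0.5 - E[R]) / SD[R] = (9 - 0.5 - 7.0000) / 1.6514 = 0.9083.
Step 5: Two-sided p-value via normal approximation = 2*(1 - Phi(|z|)) = 0.363722.
Step 6: alpha = 0.05. fail to reject H0.

R = 9, z = 0.9083, p = 0.363722, fail to reject H0.


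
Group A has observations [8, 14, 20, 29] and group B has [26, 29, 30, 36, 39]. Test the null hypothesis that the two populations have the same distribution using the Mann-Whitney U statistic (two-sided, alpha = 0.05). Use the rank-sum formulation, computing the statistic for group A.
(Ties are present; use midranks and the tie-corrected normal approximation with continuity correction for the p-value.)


Step 1: Combine and sort all 9 observations; assign midranks.
sorted (value, group): (8,X), (14,X), (20,X), (26,Y), (29,X), (29,Y), (30,Y), (36,Y), (39,Y)
ranks: 8->1, 14->2, 20->3, 26->4, 29->5.5, 29->5.5, 30->7, 36->8, 39->9
Step 2: Rank sum for X: R1 = 1 + 2 + 3 + 5.5 = 11.5.
Step 3: U_X = R1 - n1(n1+1)/2 = 11.5 - 4*5/2 = 11.5 - 10 = 1.5.
       U_Y = n1*n2 - U_X = 20 - 1.5 = 18.5.
Step 4: Ties are present, so use the tie-corrected normal approximation (with continuity correction) for the p-value.
Step 5: p-value = 0.049090; compare to alpha = 0.05. reject H0.

U_X = 1.5, p = 0.049090, reject H0 at alpha = 0.05.


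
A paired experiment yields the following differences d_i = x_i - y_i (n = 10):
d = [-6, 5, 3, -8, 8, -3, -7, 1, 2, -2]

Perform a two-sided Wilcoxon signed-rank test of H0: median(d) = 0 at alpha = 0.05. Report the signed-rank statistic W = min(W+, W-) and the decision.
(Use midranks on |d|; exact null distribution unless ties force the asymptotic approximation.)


Step 1: Drop any zero differences (none here) and take |d_i|.
|d| = [6, 5, 3, 8, 8, 3, 7, 1, 2, 2]
Step 2: Midrank |d_i| (ties get averaged ranks).
ranks: |6|->7, |5|->6, |3|->4.5, |8|->9.5, |8|->9.5, |3|->4.5, |7|->8, |1|->1, |2|->2.5, |2|->2.5
Step 3: Attach original signs; sum ranks with positive sign and with negative sign.
W+ = 6 + 4.5 + 9.5 + 1 + 2.5 = 23.5
W- = 7 + 9.5 + 4.5 + 8 + 2.5 = 31.5
(Check: W+ + W- = 55 should equal n(n+1)/2 = 55.)
Step 4: Test statistic W = min(W+, W-) = 23.5.
Step 5: Ties in |d|, so use the tie-corrected normal approximation.
        E[W] = n(n+1)/4 = 10*11/4 = 27.5.
        Tie groups: |d|=2 (t=2), |d|=3 (t=2), |d|=8 (t=2); sum(t^3 - t) = 18.
        Var[W] = n(n+1)(2n+1)/24 - sum(t^3-t)/48 = 2310/24 - 18/48 = 95.875.
        z = (W - E[W]) / sqrt(Var[W]) = (23.5 - 27.5) / 9.7916 = -0.4085.
        Two-sided p = 2*Phi(z) = 0.682896.
Step 6: alpha = 0.05. fail to reject H0.

W+ = 23.5, W- = 31.5, W = min = 23.5, p = 0.682896, fail to reject H0.


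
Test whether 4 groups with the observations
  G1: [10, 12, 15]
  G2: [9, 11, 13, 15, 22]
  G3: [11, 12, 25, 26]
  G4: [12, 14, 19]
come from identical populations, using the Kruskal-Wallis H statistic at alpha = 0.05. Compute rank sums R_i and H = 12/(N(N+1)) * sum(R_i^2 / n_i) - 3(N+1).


Step 1: Combine all N = 15 observations and assign midranks.
sorted (value, group, rank): (9,G2,1), (10,G1,2), (11,G2,3.5), (11,G3,3.5), (12,G1,6), (12,G3,6), (12,G4,6), (13,G2,8), (14,G4,9), (15,G1,10.5), (15,G2,10.5), (19,G4,12), (22,G2,13), (25,G3,14), (26,G3,15)
Step 2: Sum ranks within each group.
R_1 = 18.5 (n_1 = 3)
R_2 = 36 (n_2 = 5)
R_3 = 38.5 (n_3 = 4)
R_4 = 27 (n_4 = 3)
Step 3: H = 12/(N(N+1)) * sum(R_i^2/n_i) - 3(N+1)
     = 12/(15*16) * (18.5^2/3 + 36^2/5 + 38.5^2/4 + 27^2/3) - 3*16
     = 0.050000 * 986.846 - 48
     = 1.342292.
Step 4: Ties present; correction factor C = 1 - 36/(15^3 - 15) = 0.989286. Corrected H = 1.342292 / 0.989286 = 1.356829.
Step 5: Under H0, H ~ chi^2(3); p-value = 0.715685.
Step 6: alpha = 0.05. fail to reject H0.

H = 1.3568, df = 3, p = 0.715685, fail to reject H0.


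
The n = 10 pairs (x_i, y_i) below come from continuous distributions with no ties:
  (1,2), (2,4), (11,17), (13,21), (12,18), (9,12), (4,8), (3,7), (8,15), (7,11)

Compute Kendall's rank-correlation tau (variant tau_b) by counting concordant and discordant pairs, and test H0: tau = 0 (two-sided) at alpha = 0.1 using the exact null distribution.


Step 1: Enumerate the 45 unordered pairs (i,j) with i<j and classify each by sign(x_j-x_i) * sign(y_j-y_i).
  (1,2):dx=+1,dy=+2->C; (1,3):dx=+10,dy=+15->C; (1,4):dx=+12,dy=+19->C; (1,5):dx=+11,dy=+16->C
  (1,6):dx=+8,dy=+10->C; (1,7):dx=+3,dy=+6->C; (1,8):dx=+2,dy=+5->C; (1,9):dx=+7,dy=+13->C
  (1,10):dx=+6,dy=+9->C; (2,3):dx=+9,dy=+13->C; (2,4):dx=+11,dy=+17->C; (2,5):dx=+10,dy=+14->C
  (2,6):dx=+7,dy=+8->C; (2,7):dx=+2,dy=+4->C; (2,8):dx=+1,dy=+3->C; (2,9):dx=+6,dy=+11->C
  (2,10):dx=+5,dy=+7->C; (3,4):dx=+2,dy=+4->C; (3,5):dx=+1,dy=+1->C; (3,6):dx=-2,dy=-5->C
  (3,7):dx=-7,dy=-9->C; (3,8):dx=-8,dy=-10->C; (3,9):dx=-3,dy=-2->C; (3,10):dx=-4,dy=-6->C
  (4,5):dx=-1,dy=-3->C; (4,6):dx=-4,dy=-9->C; (4,7):dx=-9,dy=-13->C; (4,8):dx=-10,dy=-14->C
  (4,9):dx=-5,dy=-6->C; (4,10):dx=-6,dy=-10->C; (5,6):dx=-3,dy=-6->C; (5,7):dx=-8,dy=-10->C
  (5,8):dx=-9,dy=-11->C; (5,9):dx=-4,dy=-3->C; (5,10):dx=-5,dy=-7->C; (6,7):dx=-5,dy=-4->C
  (6,8):dx=-6,dy=-5->C; (6,9):dx=-1,dy=+3->D; (6,10):dx=-2,dy=-1->C; (7,8):dx=-1,dy=-1->C
  (7,9):dx=+4,dy=+7->C; (7,10):dx=+3,dy=+3->C; (8,9):dx=+5,dy=+8->C; (8,10):dx=+4,dy=+4->C
  (9,10):dx=-1,dy=-4->C
Step 2: C = 44, D = 1, total pairs = 45.
Step 3: tau = (C - D)/(n(n-1)/2) = (44 - 1)/45 = 0.955556.
Step 4: Exact two-sided p-value (enumerate n! = 3628800 permutations of y under H0): p = 0.000006.
Step 5: alpha = 0.1. reject H0.

tau_b = 0.9556 (C=44, D=1), p = 0.000006, reject H0.
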